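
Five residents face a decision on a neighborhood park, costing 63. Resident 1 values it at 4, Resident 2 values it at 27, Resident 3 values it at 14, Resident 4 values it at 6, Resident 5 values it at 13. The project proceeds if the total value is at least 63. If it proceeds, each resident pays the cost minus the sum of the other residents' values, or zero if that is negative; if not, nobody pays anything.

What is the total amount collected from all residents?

59

Total value 64 ≥ cost 63, so it is built.
Resident 1: others sum to 60; max(0, 63 - 60) = 3.
Resident 2: others sum to 37; max(0, 63 - 37) = 26.
Resident 3: others sum to 50; max(0, 63 - 50) = 13.
Resident 4: others sum to 58; max(0, 63 - 58) = 5.
Resident 5: others sum to 51; max(0, 63 - 51) = 12.
Total collected = 3 + 26 + 13 + 5 + 12 = 59.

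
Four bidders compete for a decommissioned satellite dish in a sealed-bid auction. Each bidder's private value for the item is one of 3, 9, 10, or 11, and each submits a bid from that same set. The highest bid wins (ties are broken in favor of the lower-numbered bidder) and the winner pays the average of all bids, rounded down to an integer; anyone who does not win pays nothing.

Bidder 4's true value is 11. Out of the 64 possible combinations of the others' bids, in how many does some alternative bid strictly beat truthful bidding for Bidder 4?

4

Others bid (3, 3, 3): truth gives 6; bid 9 gives 7 > 6. Violating.
Others bid (3, 9, 9): truth gives 3; bid 10 gives 4 > 3. Violating.
Others bid (9, 3, 9): truth gives 3; bid 10 gives 4 > 3. Violating.
Others bid (9, 9, 3): truth gives 3; bid 10 gives 4 > 3. Violating.
Others bid (3, 3, 9): truth gives 5; no alternative beats it.
Others bid (3, 3, 10): truth gives 5; no alternative beats it.
(Checking all 64 profiles: 4 have a profitable deviation, 60 do not.)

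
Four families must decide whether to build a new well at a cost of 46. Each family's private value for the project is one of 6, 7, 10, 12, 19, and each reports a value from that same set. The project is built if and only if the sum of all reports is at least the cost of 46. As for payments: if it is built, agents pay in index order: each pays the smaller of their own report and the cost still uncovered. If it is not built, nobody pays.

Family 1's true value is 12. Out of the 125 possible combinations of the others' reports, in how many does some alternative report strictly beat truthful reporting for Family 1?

44

Others report (6, 12, 19): truth gives 0; report 10 gives 2 > 0. Violating.
Others report (6, 19, 12): truth gives 0; report 10 gives 2 > 0. Violating.
Others report (6, 19, 19): truth gives 0; report 6 gives 6 > 0. Violating.
Others report (7, 10, 19): truth gives 0; report 10 gives 2 > 0. Violating.
Others report (6, 6, 6): truth gives 0; no alternative beats it.
Others report (6, 6, 7): truth gives 0; no alternative beats it.
(Checking all 125 profiles: 44 have a profitable deviation, 81 do not.)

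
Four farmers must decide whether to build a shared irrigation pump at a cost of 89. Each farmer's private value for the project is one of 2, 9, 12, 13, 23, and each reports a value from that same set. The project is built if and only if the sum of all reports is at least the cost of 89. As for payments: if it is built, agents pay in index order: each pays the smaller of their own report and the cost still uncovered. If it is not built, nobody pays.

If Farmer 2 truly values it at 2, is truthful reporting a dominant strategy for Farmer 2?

Check each profile of the others' reports and compare truth against every alternative report.
Others report (2, 2, 2): truth gives 0, best alternative gives 0.
Others report (2, 2, 9): truth gives 0, best alternative gives 0.
Others report (2, 2, 12): truth gives 0, best alternative gives 0.
Others report (2, 2, 13): truth gives 0, best alternative gives 0.
Others report (2, 2, 23): truth gives 0, best alternative gives 0.
Others report (2, 9, 2): truth gives 0, best alternative gives 0.
(Remaining 119 profiles checked similarly; truth is weakly best in each.)
In every case the truthful report is at least as good as any alternative, so it is a dominant strategy.

Yes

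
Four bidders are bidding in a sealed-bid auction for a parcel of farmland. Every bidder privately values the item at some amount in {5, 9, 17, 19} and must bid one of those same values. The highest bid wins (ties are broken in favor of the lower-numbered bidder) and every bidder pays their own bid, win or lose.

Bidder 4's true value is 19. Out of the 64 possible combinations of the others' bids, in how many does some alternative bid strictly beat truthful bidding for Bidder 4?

45

Others bid (5, 5, 5): truth gives 0; bid 9 gives 10 > 0. Violating.
Others bid (5, 5, 9): truth gives 0; bid 17 gives 2 > 0. Violating.
Others bid (5, 5, 19): truth gives -19; bid 5 gives -5 > -19. Violating.
Others bid (5, 9, 5): truth gives 0; bid 17 gives 2 > 0. Violating.
Others bid (5, 5, 17): truth gives 0; no alternative beats it.
Others bid (5, 9, 17): truth gives 0; no alternative beats it.
(Checking all 64 profiles: 45 have a profitable deviation, 19 do not.)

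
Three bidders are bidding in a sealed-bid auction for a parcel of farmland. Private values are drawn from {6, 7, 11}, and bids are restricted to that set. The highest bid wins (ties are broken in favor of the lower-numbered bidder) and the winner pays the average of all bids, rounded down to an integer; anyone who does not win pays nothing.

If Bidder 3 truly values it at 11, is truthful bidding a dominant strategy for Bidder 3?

No

Consider the case where Bidder 1 bids 6 and Bidder 2 bids 6.
Truthful bid 11: wins, pays 7, utility 11 - 7 = 4.
Bid 7 instead: wins, pays 6, utility 11 - 6 = 5.
Since 5 > 4, bidding 7 is strictly better here, so truthful bidding is not dominant.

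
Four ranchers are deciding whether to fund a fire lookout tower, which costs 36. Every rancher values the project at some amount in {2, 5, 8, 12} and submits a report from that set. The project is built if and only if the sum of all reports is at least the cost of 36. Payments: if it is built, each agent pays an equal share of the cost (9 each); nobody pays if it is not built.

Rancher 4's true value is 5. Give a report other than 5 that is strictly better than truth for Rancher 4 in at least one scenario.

Suppose Rancher 1 reports 8, Rancher 2 reports 12 and Rancher 3 reports 12.
Report 5: project built, pays 9, utility 5 - 9 = -4.
Report 2: project not built, utility 0.
So reporting 2 beats truth here (0 > -4).

2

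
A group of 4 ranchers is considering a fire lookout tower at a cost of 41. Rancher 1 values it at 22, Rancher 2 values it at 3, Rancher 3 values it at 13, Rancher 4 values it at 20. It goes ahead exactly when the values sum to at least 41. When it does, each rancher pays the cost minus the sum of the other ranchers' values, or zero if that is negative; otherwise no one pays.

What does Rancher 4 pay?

Total value 58 ≥ cost 41, so the project is built.
The other ranchers' values sum to 38.
Cost minus that sum is 41 - 38 = 3.

3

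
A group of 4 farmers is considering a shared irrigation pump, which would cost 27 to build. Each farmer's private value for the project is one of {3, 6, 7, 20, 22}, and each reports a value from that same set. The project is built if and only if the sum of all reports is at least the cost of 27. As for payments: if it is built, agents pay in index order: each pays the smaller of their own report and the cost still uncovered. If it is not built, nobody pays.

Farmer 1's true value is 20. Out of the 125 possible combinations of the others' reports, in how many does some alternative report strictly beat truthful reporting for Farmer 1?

Others report (3, 3, 20): truth gives 0; report 3 gives 17 > 0. Violating.
Others report (3, 3, 22): truth gives 0; report 3 gives 17 > 0. Violating.
Others report (3, 6, 20): truth gives 0; report 3 gives 17 > 0. Violating.
Others report (3, 6, 22): truth gives 0; report 3 gives 17 > 0. Violating.
Others report (3, 3, 3): truth gives 0; no alternative beats it.
Others report (3, 3, 6): truth gives 0; no alternative beats it.
(Checking all 125 profiles: 102 have a profitable deviation, 23 do not.)

102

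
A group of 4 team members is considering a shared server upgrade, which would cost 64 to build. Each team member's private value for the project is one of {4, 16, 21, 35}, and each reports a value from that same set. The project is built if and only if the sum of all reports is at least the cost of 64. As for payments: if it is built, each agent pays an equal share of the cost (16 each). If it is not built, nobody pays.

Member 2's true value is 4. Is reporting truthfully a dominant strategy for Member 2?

Check each profile of the others' reports and compare truth against every alternative report.
Others report (4, 16, 35): truth gives 0, best alternative gives -12.
Others report (4, 35, 16): truth gives 0, best alternative gives -12.
Others report (16, 4, 35): truth gives 0, best alternative gives -12.
Others report (16, 16, 16): truth gives 0, best alternative gives -12.
Others report (16, 16, 21): truth gives 0, best alternative gives -12.
Others report (16, 21, 16): truth gives 0, best alternative gives -12.
(Remaining 58 profiles checked similarly; truth is weakly best in each.)
In every case the truthful report is at least as good as any alternative, so it is a dominant strategy.

Yes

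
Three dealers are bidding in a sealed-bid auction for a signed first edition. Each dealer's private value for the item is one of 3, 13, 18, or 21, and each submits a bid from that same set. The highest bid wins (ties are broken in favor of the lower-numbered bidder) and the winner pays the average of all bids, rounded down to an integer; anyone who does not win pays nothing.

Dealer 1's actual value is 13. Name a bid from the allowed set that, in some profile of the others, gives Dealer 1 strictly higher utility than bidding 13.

3

Suppose Dealer 2 bids 3 and Dealer 3 bids 3.
Bid 13: wins, pays 6, utility 13 - 6 = 7.
Bid 3: wins, pays 3, utility 13 - 3 = 10.
So bidding 3 beats truth here (10 > 7).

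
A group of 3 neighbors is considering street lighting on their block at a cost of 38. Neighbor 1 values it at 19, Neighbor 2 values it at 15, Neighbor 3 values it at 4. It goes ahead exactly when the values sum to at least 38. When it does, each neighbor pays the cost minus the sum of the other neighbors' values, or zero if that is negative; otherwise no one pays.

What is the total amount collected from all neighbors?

Total value 38 ≥ cost 38, so it is built.
Neighbor 1: others sum to 19; max(0, 38 - 19) = 19.
Neighbor 2: others sum to 23; max(0, 38 - 23) = 15.
Neighbor 3: others sum to 34; max(0, 38 - 34) = 4.
Total collected = 19 + 15 + 4 = 38.

38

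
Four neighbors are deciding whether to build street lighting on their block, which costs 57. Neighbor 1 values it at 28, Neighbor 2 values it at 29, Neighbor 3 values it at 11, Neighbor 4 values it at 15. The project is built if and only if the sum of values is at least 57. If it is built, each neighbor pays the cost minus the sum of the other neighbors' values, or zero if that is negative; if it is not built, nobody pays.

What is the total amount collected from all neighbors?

5

Total value 83 ≥ cost 57, so it is built.
Neighbor 1: others sum to 55; max(0, 57 - 55) = 2.
Neighbor 2: others sum to 54; max(0, 57 - 54) = 3.
Neighbor 3: others sum to 72; max(0, 57 - 72) = 0.
Neighbor 4: others sum to 68; max(0, 57 - 68) = 0.
Total collected = 2 + 3 + 0 + 0 = 5.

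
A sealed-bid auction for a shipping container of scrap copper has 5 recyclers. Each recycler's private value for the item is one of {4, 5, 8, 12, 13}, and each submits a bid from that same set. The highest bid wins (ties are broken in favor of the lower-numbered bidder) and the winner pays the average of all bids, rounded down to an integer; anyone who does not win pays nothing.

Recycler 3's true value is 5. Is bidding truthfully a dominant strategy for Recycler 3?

Yes

Check each profile of the others' bids and compare truth against every alternative bid.
Others bid (4, 4, 4, 5): truth gives 1, best alternative gives 0.
Others bid (4, 4, 5, 4): truth gives 1, best alternative gives 0.
Others bid (4, 4, 5, 5): truth gives 1, best alternative gives 0.
Others bid (4, 4, 4, 4): truth gives 1, best alternative gives 1.
Others bid (4, 4, 4, 8): truth gives 0, best alternative gives 0.
Others bid (4, 4, 4, 12): truth gives 0, best alternative gives 0.
(Remaining 619 profiles checked similarly; truth is weakly best in each.)
In every case the truthful bid is at least as good as any alternative, so it is a dominant strategy.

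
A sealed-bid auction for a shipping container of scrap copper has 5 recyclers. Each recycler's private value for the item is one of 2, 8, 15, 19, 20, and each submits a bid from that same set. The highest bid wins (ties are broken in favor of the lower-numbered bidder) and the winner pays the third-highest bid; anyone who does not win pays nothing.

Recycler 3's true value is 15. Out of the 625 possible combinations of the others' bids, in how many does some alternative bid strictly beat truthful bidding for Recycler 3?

64

Others bid (2, 2, 2, 19): truth gives 0; bid 19 gives 13 > 0. Violating.
Others bid (2, 2, 2, 20): truth gives 0; bid 20 gives 13 > 0. Violating.
Others bid (2, 2, 8, 19): truth gives 0; bid 19 gives 7 > 0. Violating.
Others bid (2, 2, 8, 20): truth gives 0; bid 20 gives 7 > 0. Violating.
Others bid (2, 2, 2, 2): truth gives 13; no alternative beats it.
Others bid (2, 2, 2, 8): truth gives 13; no alternative beats it.
(Checking all 625 profiles: 64 have a profitable deviation, 561 do not.)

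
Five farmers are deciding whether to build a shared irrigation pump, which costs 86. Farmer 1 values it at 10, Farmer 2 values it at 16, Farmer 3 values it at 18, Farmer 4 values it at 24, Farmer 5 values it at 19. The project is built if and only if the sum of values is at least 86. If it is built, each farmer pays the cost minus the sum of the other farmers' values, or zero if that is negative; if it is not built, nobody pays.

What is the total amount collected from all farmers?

Total value 87 ≥ cost 86, so it is built.
Farmer 1: others sum to 77; max(0, 86 - 77) = 9.
Farmer 2: others sum to 71; max(0, 86 - 71) = 15.
Farmer 3: others sum to 69; max(0, 86 - 69) = 17.
Farmer 4: others sum to 63; max(0, 86 - 63) = 23.
Farmer 5: others sum to 68; max(0, 86 - 68) = 18.
Total collected = 9 + 15 + 17 + 23 + 18 = 82.

82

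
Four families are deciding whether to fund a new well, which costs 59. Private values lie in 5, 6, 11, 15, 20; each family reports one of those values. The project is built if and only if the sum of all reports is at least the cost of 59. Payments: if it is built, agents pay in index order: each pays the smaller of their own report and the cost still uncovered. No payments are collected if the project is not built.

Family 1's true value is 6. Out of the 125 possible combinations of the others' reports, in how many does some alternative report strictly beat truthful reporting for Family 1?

Others report (15, 20, 20): truth gives 0; report 5 gives 1 > 0. Violating.
Others report (20, 15, 20): truth gives 0; report 5 gives 1 > 0. Violating.
Others report (20, 20, 15): truth gives 0; report 5 gives 1 > 0. Violating.
Others report (20, 20, 20): truth gives 0; report 5 gives 1 > 0. Violating.
Others report (5, 5, 5): truth gives 0; no alternative beats it.
Others report (5, 5, 6): truth gives 0; no alternative beats it.
(Checking all 125 profiles: 4 have a profitable deviation, 121 do not.)

4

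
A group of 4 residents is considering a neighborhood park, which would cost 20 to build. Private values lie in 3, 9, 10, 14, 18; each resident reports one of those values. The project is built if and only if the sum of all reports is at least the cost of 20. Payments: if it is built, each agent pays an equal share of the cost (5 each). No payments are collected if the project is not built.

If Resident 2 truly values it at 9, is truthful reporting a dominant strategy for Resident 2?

No

Consider the case where Resident 1 reports 3, Resident 3 reports 3 and Resident 4 reports 3.
Truthful report 9: project not built, utility 0.
Report 14 instead: project built, pays 5, utility 9 - 5 = 4.
Since 4 > 0, reporting 14 is strictly better here, so truthful reporting is not dominant.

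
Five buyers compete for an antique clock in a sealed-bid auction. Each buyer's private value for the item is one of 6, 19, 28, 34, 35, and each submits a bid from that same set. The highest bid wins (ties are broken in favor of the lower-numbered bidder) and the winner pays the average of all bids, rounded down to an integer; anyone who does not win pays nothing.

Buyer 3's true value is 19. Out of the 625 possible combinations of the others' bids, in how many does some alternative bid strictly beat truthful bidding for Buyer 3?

33

Others bid (6, 6, 6, 28): truth gives 0; bid 28 gives 5 > 0. Violating.
Others bid (6, 6, 6, 34): truth gives 0; bid 34 gives 2 > 0. Violating.
Others bid (6, 6, 6, 35): truth gives 0; bid 35 gives 2 > 0. Violating.
Others bid (6, 6, 19, 28): truth gives 0; bid 28 gives 2 > 0. Violating.
Others bid (6, 6, 6, 6): truth gives 11; no alternative beats it.
Others bid (6, 6, 6, 19): truth gives 8; no alternative beats it.
(Checking all 625 profiles: 33 have a profitable deviation, 592 do not.)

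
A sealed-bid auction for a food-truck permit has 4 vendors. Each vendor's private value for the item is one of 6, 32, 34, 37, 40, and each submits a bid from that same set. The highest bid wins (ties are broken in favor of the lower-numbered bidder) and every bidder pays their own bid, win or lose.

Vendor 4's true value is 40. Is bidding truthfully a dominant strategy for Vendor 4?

No

Consider the case where Vendor 1 bids 6, Vendor 2 bids 6 and Vendor 3 bids 6.
Truthful bid 40: wins, pays 40, utility 40 - 40 = 0.
Bid 32 instead: wins, pays 32, utility 40 - 32 = 8.
Since 8 > 0, bidding 32 is strictly better here, so truthful bidding is not dominant.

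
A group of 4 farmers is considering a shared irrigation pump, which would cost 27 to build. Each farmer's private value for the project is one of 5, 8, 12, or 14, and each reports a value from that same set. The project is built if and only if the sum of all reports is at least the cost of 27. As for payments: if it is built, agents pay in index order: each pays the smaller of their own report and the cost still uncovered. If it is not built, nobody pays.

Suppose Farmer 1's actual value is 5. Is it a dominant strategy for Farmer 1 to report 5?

Check each profile of the others' reports and compare truth against every alternative report.
Others report (5, 5, 12): truth gives 0, best alternative gives -3.
Others report (5, 5, 14): truth gives 0, best alternative gives -3.
Others report (5, 8, 8): truth gives 0, best alternative gives -3.
Others report (5, 8, 12): truth gives 0, best alternative gives -3.
Others report (5, 8, 14): truth gives 0, best alternative gives -3.
Others report (5, 12, 5): truth gives 0, best alternative gives -3.
(Remaining 58 profiles checked similarly; truth is weakly best in each.)
In every case the truthful report is at least as good as any alternative, so it is a dominant strategy.

Yes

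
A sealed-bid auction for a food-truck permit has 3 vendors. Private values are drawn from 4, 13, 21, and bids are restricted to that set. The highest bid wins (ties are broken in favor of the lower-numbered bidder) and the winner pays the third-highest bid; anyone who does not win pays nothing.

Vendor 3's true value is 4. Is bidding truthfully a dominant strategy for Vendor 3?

Yes

Check each profile of the others' bids and compare truth against every alternative bid.
Others bid (4, 4): truth gives 0, best alternative gives 0.
Others bid (4, 13): truth gives 0, best alternative gives 0.
Others bid (4, 21): truth gives 0, best alternative gives 0.
Others bid (13, 4): truth gives 0, best alternative gives 0.
Others bid (13, 13): truth gives 0, best alternative gives 0.
Others bid (13, 21): truth gives 0, best alternative gives 0.
(Remaining 3 profiles checked similarly; truth is weakly best in each.)
In every case the truthful bid is at least as good as any alternative, so it is a dominant strategy.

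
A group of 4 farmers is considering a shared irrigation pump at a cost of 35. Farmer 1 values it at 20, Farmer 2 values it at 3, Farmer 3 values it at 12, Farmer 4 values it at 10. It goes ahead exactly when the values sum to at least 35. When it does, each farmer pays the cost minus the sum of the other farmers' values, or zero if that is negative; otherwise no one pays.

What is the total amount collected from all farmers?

Total value 45 ≥ cost 35, so it is built.
Farmer 1: others sum to 25; max(0, 35 - 25) = 10.
Farmer 2: others sum to 42; max(0, 35 - 42) = 0.
Farmer 3: others sum to 33; max(0, 35 - 33) = 2.
Farmer 4: others sum to 35; max(0, 35 - 35) = 0.
Total collected = 10 + 0 + 2 + 0 = 12.

12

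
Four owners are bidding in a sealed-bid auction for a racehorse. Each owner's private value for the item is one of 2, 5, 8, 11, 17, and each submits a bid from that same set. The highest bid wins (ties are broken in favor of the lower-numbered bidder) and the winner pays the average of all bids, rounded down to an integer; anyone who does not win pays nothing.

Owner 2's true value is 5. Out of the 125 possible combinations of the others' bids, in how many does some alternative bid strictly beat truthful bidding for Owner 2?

1

Others bid (5, 2, 2): truth gives 0; bid 8 gives 1 > 0. Violating.
Others bid (2, 2, 2): truth gives 3; no alternative beats it.
Others bid (2, 2, 5): truth gives 2; no alternative beats it.
(Checking all 125 profiles: 1 has a profitable deviation, 124 do not.)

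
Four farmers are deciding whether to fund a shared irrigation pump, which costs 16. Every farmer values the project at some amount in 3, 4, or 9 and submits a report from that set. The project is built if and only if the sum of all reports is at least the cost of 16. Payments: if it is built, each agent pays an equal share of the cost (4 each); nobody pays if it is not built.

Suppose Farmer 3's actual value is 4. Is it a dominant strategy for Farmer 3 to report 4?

Check each profile of the others' reports and compare truth against every alternative report.
Others report (3, 3, 3): truth gives 0, best alternative gives 0.
Others report (3, 3, 4): truth gives 0, best alternative gives 0.
Others report (3, 3, 9): truth gives 0, best alternative gives 0.
Others report (3, 4, 3): truth gives 0, best alternative gives 0.
Others report (3, 4, 4): truth gives 0, best alternative gives 0.
Others report (3, 4, 9): truth gives 0, best alternative gives 0.
(Remaining 21 profiles checked similarly; truth is weakly best in each.)
In every case the truthful report is at least as good as any alternative, so it is a dominant strategy.

Yes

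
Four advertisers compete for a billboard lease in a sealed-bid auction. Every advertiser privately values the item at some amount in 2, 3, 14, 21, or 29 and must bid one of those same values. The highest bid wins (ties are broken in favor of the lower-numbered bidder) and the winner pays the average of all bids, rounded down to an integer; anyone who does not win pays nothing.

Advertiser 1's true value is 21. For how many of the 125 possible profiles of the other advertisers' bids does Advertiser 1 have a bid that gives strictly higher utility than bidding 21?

Others bid (2, 2, 2): truth gives 15; bid 2 gives 19 > 15. Violating.
Others bid (2, 2, 3): truth gives 14; bid 3 gives 19 > 14. Violating.
Others bid (2, 2, 14): truth gives 12; bid 14 gives 13 > 12. Violating.
Others bid (2, 2, 29): truth gives 0; bid 29 gives 6 > 0. Violating.
Others bid (2, 2, 21): truth gives 10; no alternative beats it.
Others bid (2, 3, 21): truth gives 10; no alternative beats it.
(Checking all 125 profiles: 63 have a profitable deviation, 62 do not.)

63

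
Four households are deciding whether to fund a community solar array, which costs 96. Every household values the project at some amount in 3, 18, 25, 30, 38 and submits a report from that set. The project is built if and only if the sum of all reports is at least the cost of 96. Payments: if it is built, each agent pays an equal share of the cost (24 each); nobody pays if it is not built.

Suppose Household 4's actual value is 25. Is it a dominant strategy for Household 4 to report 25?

No

Consider the case where Household 1 reports 3, Household 2 reports 18 and Household 3 reports 38.
Truthful report 25: project not built, utility 0.
Report 38 instead: project built, pays 24, utility 25 - 24 = 1.
Since 1 > 0, reporting 38 is strictly better here, so truthful reporting is not dominant.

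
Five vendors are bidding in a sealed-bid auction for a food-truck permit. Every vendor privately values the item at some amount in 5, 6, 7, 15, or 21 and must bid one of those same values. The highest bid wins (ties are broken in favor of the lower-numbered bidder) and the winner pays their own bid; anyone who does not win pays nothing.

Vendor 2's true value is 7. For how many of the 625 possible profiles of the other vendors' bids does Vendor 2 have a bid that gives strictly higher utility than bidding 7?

8

Others bid (5, 5, 5, 5): truth gives 0; bid 6 gives 1 > 0. Violating.
Others bid (5, 5, 5, 6): truth gives 0; bid 6 gives 1 > 0. Violating.
Others bid (5, 5, 6, 5): truth gives 0; bid 6 gives 1 > 0. Violating.
Others bid (5, 5, 6, 6): truth gives 0; bid 6 gives 1 > 0. Violating.
Others bid (5, 5, 5, 7): truth gives 0; no alternative beats it.
Others bid (5, 5, 5, 15): truth gives 0; no alternative beats it.
(Checking all 625 profiles: 8 have a profitable deviation, 617 do not.)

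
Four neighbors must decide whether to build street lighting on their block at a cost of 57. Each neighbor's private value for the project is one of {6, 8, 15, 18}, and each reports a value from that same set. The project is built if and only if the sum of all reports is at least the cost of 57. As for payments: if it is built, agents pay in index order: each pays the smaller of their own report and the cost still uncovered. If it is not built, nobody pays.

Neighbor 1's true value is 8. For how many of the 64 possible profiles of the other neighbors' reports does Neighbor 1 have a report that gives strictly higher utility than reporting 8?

Others report (15, 18, 18): truth gives 0; report 6 gives 2 > 0. Violating.
Others report (18, 15, 18): truth gives 0; report 6 gives 2 > 0. Violating.
Others report (18, 18, 15): truth gives 0; report 6 gives 2 > 0. Violating.
Others report (18, 18, 18): truth gives 0; report 6 gives 2 > 0. Violating.
Others report (6, 6, 6): truth gives 0; no alternative beats it.
Others report (6, 6, 8): truth gives 0; no alternative beats it.
(Checking all 64 profiles: 4 have a profitable deviation, 60 do not.)

4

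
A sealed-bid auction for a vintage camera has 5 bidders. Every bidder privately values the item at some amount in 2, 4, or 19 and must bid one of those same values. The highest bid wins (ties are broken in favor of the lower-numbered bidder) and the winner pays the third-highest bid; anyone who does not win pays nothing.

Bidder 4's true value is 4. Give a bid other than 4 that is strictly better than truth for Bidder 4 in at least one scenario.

Suppose Bidder 1 bids 2, Bidder 2 bids 2, Bidder 3 bids 2 and Bidder 5 bids 19.
Bid 4: loses, pays 0, utility 0.
Bid 19: wins, pays 2, utility 4 - 2 = 2.
So bidding 19 beats truth here (2 > 0).

19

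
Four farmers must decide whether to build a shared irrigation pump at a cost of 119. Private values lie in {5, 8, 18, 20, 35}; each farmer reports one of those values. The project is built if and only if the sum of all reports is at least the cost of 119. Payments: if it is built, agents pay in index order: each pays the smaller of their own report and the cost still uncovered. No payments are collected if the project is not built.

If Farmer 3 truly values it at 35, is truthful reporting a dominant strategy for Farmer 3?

Consider the case where Farmer 1 reports 35, Farmer 2 reports 35 and Farmer 4 reports 35.
Truthful report 35: project built, pays 35, utility 35 - 35 = 0.
Report 18 instead: project built, pays 18, utility 35 - 18 = 17.
Since 17 > 0, reporting 18 is strictly better here, so truthful reporting is not dominant.

No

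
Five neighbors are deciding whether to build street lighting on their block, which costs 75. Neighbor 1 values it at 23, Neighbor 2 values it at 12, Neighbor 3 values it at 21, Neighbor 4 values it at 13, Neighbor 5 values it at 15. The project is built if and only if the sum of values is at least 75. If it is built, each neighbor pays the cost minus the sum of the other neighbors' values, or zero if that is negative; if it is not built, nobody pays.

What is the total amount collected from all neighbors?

39

Total value 84 ≥ cost 75, so it is built.
Neighbor 1: others sum to 61; max(0, 75 - 61) = 14.
Neighbor 2: others sum to 72; max(0, 75 - 72) = 3.
Neighbor 3: others sum to 63; max(0, 75 - 63) = 12.
Neighbor 4: others sum to 71; max(0, 75 - 71) = 4.
Neighbor 5: others sum to 69; max(0, 75 - 69) = 6.
Total collected = 14 + 3 + 12 + 4 + 6 = 39.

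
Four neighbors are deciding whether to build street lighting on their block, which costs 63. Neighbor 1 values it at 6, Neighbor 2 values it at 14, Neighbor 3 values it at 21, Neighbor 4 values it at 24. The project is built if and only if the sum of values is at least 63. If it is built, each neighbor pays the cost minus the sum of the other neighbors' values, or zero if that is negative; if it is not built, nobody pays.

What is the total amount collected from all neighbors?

Total value 65 ≥ cost 63, so it is built.
Neighbor 1: others sum to 59; max(0, 63 - 59) = 4.
Neighbor 2: others sum to 51; max(0, 63 - 51) = 12.
Neighbor 3: others sum to 44; max(0, 63 - 44) = 19.
Neighbor 4: others sum to 41; max(0, 63 - 41) = 22.
Total collected = 4 + 12 + 19 + 22 = 57.

57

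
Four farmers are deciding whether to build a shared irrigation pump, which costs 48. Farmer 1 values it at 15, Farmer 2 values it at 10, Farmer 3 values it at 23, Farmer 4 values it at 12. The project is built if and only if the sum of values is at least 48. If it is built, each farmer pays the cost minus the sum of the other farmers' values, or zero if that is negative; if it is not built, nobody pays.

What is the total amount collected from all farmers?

14

Total value 60 ≥ cost 48, so it is built.
Farmer 1: others sum to 45; max(0, 48 - 45) = 3.
Farmer 2: others sum to 50; max(0, 48 - 50) = 0.
Farmer 3: others sum to 37; max(0, 48 - 37) = 11.
Farmer 4: others sum to 48; max(0, 48 - 48) = 0.
Total collected = 3 + 0 + 11 + 0 = 14.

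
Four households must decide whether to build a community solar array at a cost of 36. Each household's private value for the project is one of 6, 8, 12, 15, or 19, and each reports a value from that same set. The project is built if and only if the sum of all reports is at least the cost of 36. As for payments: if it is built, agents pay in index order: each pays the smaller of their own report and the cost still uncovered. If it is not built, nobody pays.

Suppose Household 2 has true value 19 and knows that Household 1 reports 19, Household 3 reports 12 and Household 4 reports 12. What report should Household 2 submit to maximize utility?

6

Report 6: project built, pays 6, utility 19 - 6 = 13.
Report 8: project built, pays 8, utility 19 - 8 = 11.
Report 12: project built, pays 12, utility 19 - 12 = 7.
Report 15: project built, pays 15, utility 19 - 15 = 4.
Report 19: project built, pays 17, utility 19 - 17 = 2.
The best choice is 6 with utility 13.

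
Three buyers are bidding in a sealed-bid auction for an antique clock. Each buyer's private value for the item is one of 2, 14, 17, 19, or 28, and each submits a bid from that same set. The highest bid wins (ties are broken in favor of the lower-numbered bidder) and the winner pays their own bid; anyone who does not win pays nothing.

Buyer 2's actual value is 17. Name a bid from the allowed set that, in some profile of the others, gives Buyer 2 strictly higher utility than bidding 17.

Suppose Buyer 1 bids 2 and Buyer 3 bids 2.
Bid 17: wins, pays 17, utility 17 - 17 = 0.
Bid 14: wins, pays 14, utility 17 - 14 = 3.
So bidding 14 beats truth here (3 > 0).

14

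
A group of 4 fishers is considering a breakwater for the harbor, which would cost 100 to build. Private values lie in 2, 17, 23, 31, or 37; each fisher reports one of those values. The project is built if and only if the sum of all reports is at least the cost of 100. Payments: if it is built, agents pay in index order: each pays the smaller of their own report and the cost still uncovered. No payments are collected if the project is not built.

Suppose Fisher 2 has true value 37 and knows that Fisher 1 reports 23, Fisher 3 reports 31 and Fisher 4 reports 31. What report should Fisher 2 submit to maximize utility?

17

Report 2: project not built, utility 0.
Report 17: project built, pays 17, utility 37 - 17 = 20.
Report 23: project built, pays 23, utility 37 - 23 = 14.
Report 31: project built, pays 31, utility 37 - 31 = 6.
Report 37: project built, pays 37, utility 37 - 37 = 0.
The best choice is 17 with utility 20.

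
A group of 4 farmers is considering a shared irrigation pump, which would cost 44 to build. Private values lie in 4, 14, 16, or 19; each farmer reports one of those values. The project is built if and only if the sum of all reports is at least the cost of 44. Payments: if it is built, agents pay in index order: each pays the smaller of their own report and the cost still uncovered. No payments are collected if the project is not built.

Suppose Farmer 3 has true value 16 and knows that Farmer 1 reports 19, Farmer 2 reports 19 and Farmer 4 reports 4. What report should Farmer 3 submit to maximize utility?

4

Report 4: project built, pays 4, utility 16 - 4 = 12.
Report 14: project built, pays 6, utility 16 - 6 = 10.
Report 16: project built, pays 6, utility 16 - 6 = 10.
Report 19: project built, pays 6, utility 16 - 6 = 10.
The best choice is 4 with utility 12.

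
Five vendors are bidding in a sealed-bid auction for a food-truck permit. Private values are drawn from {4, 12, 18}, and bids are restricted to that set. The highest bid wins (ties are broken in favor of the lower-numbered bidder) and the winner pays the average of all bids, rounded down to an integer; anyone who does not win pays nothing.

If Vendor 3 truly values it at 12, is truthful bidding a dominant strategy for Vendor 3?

No

Consider the case where Vendor 1 bids 4, Vendor 2 bids 4, Vendor 4 bids 4 and Vendor 5 bids 18.
Truthful bid 12: loses, pays 0, utility 0.
Bid 18 instead: wins, pays 9, utility 12 - 9 = 3.
Since 3 > 0, bidding 18 is strictly better here, so truthful bidding is not dominant.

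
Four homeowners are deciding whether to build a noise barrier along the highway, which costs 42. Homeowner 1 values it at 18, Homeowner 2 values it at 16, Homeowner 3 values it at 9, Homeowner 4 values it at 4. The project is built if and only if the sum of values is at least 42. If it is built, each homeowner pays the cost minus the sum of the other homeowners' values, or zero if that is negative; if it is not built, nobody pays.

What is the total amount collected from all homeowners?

Total value 47 ≥ cost 42, so it is built.
Homeowner 1: others sum to 29; max(0, 42 - 29) = 13.
Homeowner 2: others sum to 31; max(0, 42 - 31) = 11.
Homeowner 3: others sum to 38; max(0, 42 - 38) = 4.
Homeowner 4: others sum to 43; max(0, 42 - 43) = 0.
Total collected = 13 + 11 + 4 + 0 = 28.

28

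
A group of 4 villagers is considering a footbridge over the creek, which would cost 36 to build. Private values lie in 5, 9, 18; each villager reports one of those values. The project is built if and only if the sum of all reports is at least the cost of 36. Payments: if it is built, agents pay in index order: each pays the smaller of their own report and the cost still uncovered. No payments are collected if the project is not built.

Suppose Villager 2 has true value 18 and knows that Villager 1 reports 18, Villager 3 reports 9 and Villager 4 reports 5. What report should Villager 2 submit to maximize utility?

Report 5: project built, pays 5, utility 18 - 5 = 13.
Report 9: project built, pays 9, utility 18 - 9 = 9.
Report 18: project built, pays 18, utility 18 - 18 = 0.
The best choice is 5 with utility 13.

5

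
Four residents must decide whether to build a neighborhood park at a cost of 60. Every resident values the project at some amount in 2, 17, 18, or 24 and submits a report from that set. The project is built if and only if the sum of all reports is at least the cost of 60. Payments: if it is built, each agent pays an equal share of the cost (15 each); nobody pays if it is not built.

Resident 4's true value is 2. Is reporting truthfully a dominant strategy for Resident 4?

Check each profile of the others' reports and compare truth against every alternative report.
Others report (2, 17, 24): truth gives 0, best alternative gives -13.
Others report (2, 18, 24): truth gives 0, best alternative gives -13.
Others report (2, 24, 17): truth gives 0, best alternative gives -13.
Others report (2, 24, 18): truth gives 0, best alternative gives -13.
Others report (2, 24, 24): truth gives 0, best alternative gives -13.
Others report (17, 2, 24): truth gives 0, best alternative gives -13.
(Remaining 58 profiles checked similarly; truth is weakly best in each.)
In every case the truthful report is at least as good as any alternative, so it is a dominant strategy.

Yes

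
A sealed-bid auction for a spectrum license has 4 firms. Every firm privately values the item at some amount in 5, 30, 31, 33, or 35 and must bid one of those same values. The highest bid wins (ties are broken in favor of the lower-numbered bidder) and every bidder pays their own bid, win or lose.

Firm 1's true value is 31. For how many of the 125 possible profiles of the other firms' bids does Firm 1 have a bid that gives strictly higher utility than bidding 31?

Others bid (5, 5, 5): truth gives 0; bid 5 gives 26 > 0. Violating.
Others bid (5, 5, 30): truth gives 0; bid 30 gives 1 > 0. Violating.
Others bid (5, 5, 33): truth gives -31; bid 33 gives -2 > -31. Violating.
Others bid (5, 5, 35): truth gives -31; bid 35 gives -4 > -31. Violating.
Others bid (5, 5, 31): truth gives 0; no alternative beats it.
Others bid (5, 30, 31): truth gives 0; no alternative beats it.
(Checking all 125 profiles: 106 have a profitable deviation, 19 do not.)

106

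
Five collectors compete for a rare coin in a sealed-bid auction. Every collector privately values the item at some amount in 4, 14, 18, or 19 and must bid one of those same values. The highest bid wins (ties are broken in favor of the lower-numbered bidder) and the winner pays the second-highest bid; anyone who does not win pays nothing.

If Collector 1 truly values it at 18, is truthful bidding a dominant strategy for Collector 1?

Check each profile of the others' bids and compare truth against every alternative bid.
Others bid (4, 4, 4, 4): truth gives 14, best alternative gives 14.
Others bid (4, 4, 4, 14): truth gives 4, best alternative gives 4.
Others bid (4, 4, 14, 4): truth gives 4, best alternative gives 4.
Others bid (4, 4, 14, 14): truth gives 4, best alternative gives 4.
Others bid (4, 14, 4, 4): truth gives 4, best alternative gives 4.
Others bid (4, 14, 4, 14): truth gives 4, best alternative gives 4.
(Remaining 250 profiles checked similarly; truth is weakly best in each.)
In every case the truthful bid is at least as good as any alternative, so it is a dominant strategy.

Yes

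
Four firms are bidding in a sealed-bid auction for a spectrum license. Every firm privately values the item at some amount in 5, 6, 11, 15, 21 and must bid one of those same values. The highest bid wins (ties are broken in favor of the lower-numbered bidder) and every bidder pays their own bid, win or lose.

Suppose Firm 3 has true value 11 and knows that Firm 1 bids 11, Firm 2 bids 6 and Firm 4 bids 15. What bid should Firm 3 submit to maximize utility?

Bid 5: loses but pays 5, utility -5.
Bid 6: loses but pays 6, utility -6.
Bid 11: loses but pays 11, utility -11.
Bid 15: wins, pays 15, utility 11 - 15 = -4.
Bid 21: wins, pays 21, utility 11 - 21 = -10.
The best choice is 15 with utility -4.

15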